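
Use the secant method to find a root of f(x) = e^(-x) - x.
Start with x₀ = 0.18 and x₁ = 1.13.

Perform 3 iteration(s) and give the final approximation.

f(x) = e^(-x) - x
x₀ = 0.18, x₁ = 1.13

Secant formula: x_{n+1} = x_n - f(x_n)(x_n - x_{n-1})/(f(x_n) - f(x_{n-1}))

Iteration 1:
  f(0.180000) = 0.655270
  f(1.130000) = -0.806967
  x_2 = 1.130000 - (-0.806967)×(1.130000 - 0.180000)/(-0.806967 - 0.655270)
       = 0.605722
Iteration 2:
  f(1.130000) = -0.806967
  f(0.605722) = -0.060042
  x_3 = 0.605722 - (-0.060042)×(0.605722 - 1.130000)/(-0.060042 - (-0.806967))
       = 0.563578
Iteration 3:
  f(0.605722) = -0.060042
  f(0.563578) = 0.005591
  x_4 = 0.563578 - 0.005591×(0.563578 - 0.605722)/(0.005591 - (-0.060042))
       = 0.567168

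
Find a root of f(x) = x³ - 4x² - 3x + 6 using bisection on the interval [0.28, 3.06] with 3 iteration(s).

f(x) = x³ - 4x² - 3x + 6
Initial interval: [0.28, 3.06]

Iteration 1:
  c_1 = (0.280000 + 3.060000)/2 = 1.670000
  f(c_1) = f(1.670000) = -5.508137
  f(a) × f(c) < 0, new interval: [0.280000, 1.670000]
Iteration 2:
  c_2 = (0.280000 + 1.670000)/2 = 0.975000
  f(c_2) = f(0.975000) = 0.199359
  f(a) × f(c) ≥ 0, new interval: [0.975000, 1.670000]
Iteration 3:
  c_3 = (0.975000 + 1.670000)/2 = 1.322500
  f(c_3) = f(1.322500) = -2.650464
  f(a) × f(c) < 0, new interval: [0.975000, 1.322500]

After 3 iteration(s), the approximation is c_3 = 1.322500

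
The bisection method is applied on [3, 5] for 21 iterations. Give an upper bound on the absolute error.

Bisection error bound: |error| ≤ (b-a)/2^n
|error| ≤ (5 - 3)/2^21 = 2/2^21
|error| ≤ 0.0000009537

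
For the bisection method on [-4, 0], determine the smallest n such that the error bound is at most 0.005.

We need (b-a)/2^n ≤ 0.005
(0 - (-4))/2^n ≤ 0.005
4/2^n ≤ 0.005
2^n ≥ 800
n ≥ log₂(800) = 9.64
n ≥ 10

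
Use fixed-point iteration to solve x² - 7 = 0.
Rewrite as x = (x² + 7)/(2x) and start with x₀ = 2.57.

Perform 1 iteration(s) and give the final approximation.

Equation: x² - 7 = 0
Fixed-point form: x = (x² + 7)/(2x)
x₀ = 2.57

x_1 = g(2.570000) = 2.646868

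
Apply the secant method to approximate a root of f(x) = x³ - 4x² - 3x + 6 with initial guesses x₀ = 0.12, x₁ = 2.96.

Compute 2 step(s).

f(x) = x³ - 4x² - 3x + 6
x₀ = 0.12, x₁ = 2.96

Secant formula: x_{n+1} = x_n - f(x_n)(x_n - x_{n-1})/(f(x_n) - f(x_{n-1}))

Iteration 1:
  f(0.120000) = 5.584128
  f(2.960000) = -11.992064
  x_2 = 2.960000 - (-11.992064)×(2.960000 - 0.120000)/(-11.992064 - 5.584128)
       = 1.022296
Iteration 2:
  f(2.960000) = -11.992064
  f(1.022296) = -0.178852
  x_3 = 1.022296 - (-0.178852)×(1.022296 - 2.960000)/(-0.178852 - (-11.992064))
       = 0.992959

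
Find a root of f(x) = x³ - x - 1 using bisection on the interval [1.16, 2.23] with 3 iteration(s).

f(x) = x³ - x - 1
Initial interval: [1.16, 2.23]

Iteration 1:
  c_1 = (1.160000 + 2.230000)/2 = 1.695000
  f(c_1) = f(1.695000) = 2.174777
  f(a) × f(c) < 0, new interval: [1.160000, 1.695000]
Iteration 2:
  c_2 = (1.160000 + 1.695000)/2 = 1.427500
  f(c_2) = f(1.427500) = 0.481397
  f(a) × f(c) < 0, new interval: [1.160000, 1.427500]
Iteration 3:
  c_3 = (1.160000 + 1.427500)/2 = 1.293750
  f(c_3) = f(1.293750) = -0.128285
  f(a) × f(c) ≥ 0, new interval: [1.293750, 1.427500]

After 3 iteration(s), the approximation is c_3 = 1.293750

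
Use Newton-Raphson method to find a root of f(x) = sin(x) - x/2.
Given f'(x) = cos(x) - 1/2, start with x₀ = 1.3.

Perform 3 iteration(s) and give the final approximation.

f(x) = sin(x) - x/2
f'(x) = cos(x) - 1/2
x₀ = 1.3

Newton-Raphson formula: x_{n+1} = x_n - f(x_n)/f'(x_n)

Iteration 1:
  f(1.300000) = 0.313558
  f'(1.300000) = -0.232501
  x_1 = 1.300000 - 0.313558/(-0.232501) = 2.648631
Iteration 2:
  f(2.648631) = -0.851078
  f'(2.648631) = -1.380935
  x_2 = 2.648631 - (-0.851078)/(-1.380935) = 2.032325
Iteration 3:
  f(2.032325) = -0.120790
  f'(2.032325) = -0.945317
  x_3 = 2.032325 - (-0.120790)/(-0.945317) = 1.904548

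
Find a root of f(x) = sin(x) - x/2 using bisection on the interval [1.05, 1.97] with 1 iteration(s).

f(x) = sin(x) - x/2
Initial interval: [1.05, 1.97]

Iteration 1:
  c_1 = (1.050000 + 1.970000)/2 = 1.510000
  f(c_1) = f(1.510000) = 0.243152
  f(a) × f(c) ≥ 0, new interval: [1.510000, 1.970000]

After 1 iteration(s), the approximation is c_1 = 1.510000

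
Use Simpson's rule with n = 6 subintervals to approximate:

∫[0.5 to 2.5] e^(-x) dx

f(x) = e^(-x)
a = 0.5, b = 2.5, n = 6
h = (b - a)/n = 0.333333

Simpson's rule: (h/3)[f(x₀) + 4f(x₁) + 2f(x₂) + ... + f(xₙ)]

x_0 = 0.5000, f(x_0) = 0.606531, coefficient = 1
x_1 = 0.8333, f(x_1) = 0.434598, coefficient = 4
x_2 = 1.1667, f(x_2) = 0.311403, coefficient = 2
x_3 = 1.5000, f(x_3) = 0.223130, coefficient = 4
x_4 = 1.8333, f(x_4) = 0.159880, coefficient = 2
x_5 = 2.1667, f(x_5) = 0.114559, coefficient = 4
x_6 = 2.5000, f(x_6) = 0.082085, coefficient = 1

I ≈ (0.333333/3) × 4.720330 = 0.524481
Exact value: 0.524446
Error: 0.000035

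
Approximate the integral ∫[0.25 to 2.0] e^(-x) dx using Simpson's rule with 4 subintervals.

f(x) = e^(-x)
a = 0.25, b = 2.0, n = 4
h = (b - a)/n = 0.437500

Simpson's rule: (h/3)[f(x₀) + 4f(x₁) + 2f(x₂) + ... + f(xₙ)]

x_0 = 0.2500, f(x_0) = 0.778801, coefficient = 1
x_1 = 0.6875, f(x_1) = 0.502832, coefficient = 4
x_2 = 1.1250, f(x_2) = 0.324652, coefficient = 2
x_3 = 1.5625, f(x_3) = 0.209611, coefficient = 4
x_4 = 2.0000, f(x_4) = 0.135335, coefficient = 1

I ≈ (0.437500/3) × 4.413213 = 0.643594
Exact value: 0.643465
Error: 0.000128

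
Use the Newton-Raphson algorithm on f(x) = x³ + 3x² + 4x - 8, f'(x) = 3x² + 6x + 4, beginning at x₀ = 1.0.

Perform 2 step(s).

f(x) = x³ + 3x² + 4x - 8
f'(x) = 3x² + 6x + 4
x₀ = 1.0

Newton-Raphson formula: x_{n+1} = x_n - f(x_n)/f'(x_n)

Iteration 1:
  f(1.000000) = 0.000000
  f'(1.000000) = 13.000000
  x_1 = 1.000000 - 0.000000/13.000000 = 1.000000
Iteration 2:
  f(1.000000) = 0.000000
  f'(1.000000) = 13.000000
  x_2 = 1.000000 - 0.000000/13.000000 = 1.000000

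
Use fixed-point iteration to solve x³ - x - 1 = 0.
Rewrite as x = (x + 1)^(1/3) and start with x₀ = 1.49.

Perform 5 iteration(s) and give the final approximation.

Equation: x³ - x - 1 = 0
Fixed-point form: x = (x + 1)^(1/3)
x₀ = 1.49

x_1 = g(1.490000) = 1.355397
x_2 = g(1.355397) = 1.330520
x_3 = g(1.330520) = 1.325819
x_4 = g(1.325819) = 1.324927
x_5 = g(1.324927) = 1.324758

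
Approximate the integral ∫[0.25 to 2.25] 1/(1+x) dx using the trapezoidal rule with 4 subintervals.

f(x) = 1/(1+x)
a = 0.25, b = 2.25, n = 4
h = (b - a)/n = 0.500000

Trapezoidal rule: (h/2)[f(x₀) + 2f(x₁) + 2f(x₂) + ... + f(xₙ)]

x_0 = 0.2500, f(x_0) = 0.800000, coefficient = 1
x_1 = 0.7500, f(x_1) = 0.571429, coefficient = 2
x_2 = 1.2500, f(x_2) = 0.444444, coefficient = 2
x_3 = 1.7500, f(x_3) = 0.363636, coefficient = 2
x_4 = 2.2500, f(x_4) = 0.307692, coefficient = 1

I ≈ (0.500000/2) × 3.866711 = 0.966678
Exact value: 0.955511
Error: 0.011166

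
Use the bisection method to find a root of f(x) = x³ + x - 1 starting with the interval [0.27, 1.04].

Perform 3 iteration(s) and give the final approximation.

f(x) = x³ + x - 1
Initial interval: [0.27, 1.04]

Iteration 1:
  c_1 = (0.270000 + 1.040000)/2 = 0.655000
  f(c_1) = f(0.655000) = -0.063989
  f(a) × f(c) ≥ 0, new interval: [0.655000, 1.040000]
Iteration 2:
  c_2 = (0.655000 + 1.040000)/2 = 0.847500
  f(c_2) = f(0.847500) = 0.456222
  f(a) × f(c) < 0, new interval: [0.655000, 0.847500]
Iteration 3:
  c_3 = (0.655000 + 0.847500)/2 = 0.751250
  f(c_3) = f(0.751250) = 0.175238
  f(a) × f(c) < 0, new interval: [0.655000, 0.751250]

After 3 iteration(s), the approximation is c_3 = 0.751250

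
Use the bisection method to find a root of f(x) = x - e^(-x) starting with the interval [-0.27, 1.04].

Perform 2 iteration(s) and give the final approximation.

f(x) = x - e^(-x)
Initial interval: [-0.27, 1.04]

Iteration 1:
  c_1 = (-0.270000 + 1.040000)/2 = 0.385000
  f(c_1) = f(0.385000) = -0.295451
  f(a) × f(c) ≥ 0, new interval: [0.385000, 1.040000]
Iteration 2:
  c_2 = (0.385000 + 1.040000)/2 = 0.712500
  f(c_2) = f(0.712500) = 0.222083
  f(a) × f(c) < 0, new interval: [0.385000, 0.712500]

After 2 iteration(s), the approximation is c_2 = 0.712500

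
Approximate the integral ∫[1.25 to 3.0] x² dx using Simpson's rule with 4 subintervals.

f(x) = x²
a = 1.25, b = 3.0, n = 4
h = (b - a)/n = 0.437500

Simpson's rule: (h/3)[f(x₀) + 4f(x₁) + 2f(x₂) + ... + f(xₙ)]

x_0 = 1.2500, f(x_0) = 1.562500, coefficient = 1
x_1 = 1.6875, f(x_1) = 2.847656, coefficient = 4
x_2 = 2.1250, f(x_2) = 4.515625, coefficient = 2
x_3 = 2.5625, f(x_3) = 6.566406, coefficient = 4
x_4 = 3.0000, f(x_4) = 9.000000, coefficient = 1

I ≈ (0.437500/3) × 57.250000 = 8.348958
Exact value: 8.348958
Error: 0.000000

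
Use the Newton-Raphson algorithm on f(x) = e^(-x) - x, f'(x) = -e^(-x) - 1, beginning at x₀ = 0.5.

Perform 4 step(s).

f(x) = e^(-x) - x
f'(x) = -e^(-x) - 1
x₀ = 0.5

Newton-Raphson formula: x_{n+1} = x_n - f(x_n)/f'(x_n)

Iteration 1:
  f(0.500000) = 0.106531
  f'(0.500000) = -1.606531
  x_1 = 0.500000 - 0.106531/(-1.606531) = 0.566311
Iteration 2:
  f(0.566311) = 0.001305
  f'(0.566311) = -1.567616
  x_2 = 0.566311 - 0.001305/(-1.567616) = 0.567143
Iteration 3:
  f(0.567143) = 0.000000
  f'(0.567143) = -1.567143
  x_3 = 0.567143 - 0.000000/(-1.567143) = 0.567143
Iteration 4:
  f(0.567143) = 0.000000
  f'(0.567143) = -1.567143
  x_4 = 0.567143 - 0.000000/(-1.567143) = 0.567143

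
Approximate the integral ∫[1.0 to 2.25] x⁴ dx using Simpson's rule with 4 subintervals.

f(x) = x⁴
a = 1.0, b = 2.25, n = 4
h = (b - a)/n = 0.312500

Simpson's rule: (h/3)[f(x₀) + 4f(x₁) + 2f(x₂) + ... + f(xₙ)]

x_0 = 1.0000, f(x_0) = 1.000000, coefficient = 1
x_1 = 1.3125, f(x_1) = 2.967545, coefficient = 4
x_2 = 1.6250, f(x_2) = 6.972900, coefficient = 2
x_3 = 1.9375, f(x_3) = 14.091812, coefficient = 4
x_4 = 2.2500, f(x_4) = 25.628906, coefficient = 1

I ≈ (0.312500/3) × 108.812134 = 11.334597
Exact value: 11.333008
Error: 0.001589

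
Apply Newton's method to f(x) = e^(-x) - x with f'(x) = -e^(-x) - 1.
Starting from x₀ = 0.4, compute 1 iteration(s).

f(x) = e^(-x) - x
f'(x) = -e^(-x) - 1
x₀ = 0.4

Newton-Raphson formula: x_{n+1} = x_n - f(x_n)/f'(x_n)

Iteration 1:
  f(0.400000) = 0.270320
  f'(0.400000) = -1.670320
  x_1 = 0.400000 - 0.270320/(-1.670320) = 0.561837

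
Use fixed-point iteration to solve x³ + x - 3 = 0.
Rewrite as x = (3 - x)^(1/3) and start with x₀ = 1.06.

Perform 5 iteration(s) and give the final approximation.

Equation: x³ + x - 3 = 0
Fixed-point form: x = (3 - x)^(1/3)
x₀ = 1.06

x_1 = g(1.060000) = 1.247194
x_2 = g(1.247194) = 1.205715
x_3 = g(1.205715) = 1.215152
x_4 = g(1.215152) = 1.213018
x_5 = g(1.213018) = 1.213501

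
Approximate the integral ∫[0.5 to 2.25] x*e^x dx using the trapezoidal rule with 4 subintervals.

f(x) = x*e^x
a = 0.5, b = 2.25, n = 4
h = (b - a)/n = 0.437500

Trapezoidal rule: (h/2)[f(x₀) + 2f(x₁) + 2f(x₂) + ... + f(xₙ)]

x_0 = 0.5000, f(x_0) = 0.824361, coefficient = 1
x_1 = 0.9375, f(x_1) = 2.393990, coefficient = 2
x_2 = 1.3750, f(x_2) = 5.438230, coefficient = 2
x_3 = 1.8125, f(x_3) = 11.102909, coefficient = 2
x_4 = 2.2500, f(x_4) = 21.347406, coefficient = 1

I ≈ (0.437500/2) × 60.042025 = 13.134193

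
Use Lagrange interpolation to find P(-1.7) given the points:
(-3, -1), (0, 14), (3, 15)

Lagrange interpolation formula:
P(x) = Σ yᵢ × Lᵢ(x)
where Lᵢ(x) = Π_{j≠i} (x - xⱼ)/(xᵢ - xⱼ)

L_0(-1.7) = (-1.7 - 0)/(-3 - 0) × (-1.7 - 3)/(-3 - 3) = 0.443889
L_1(-1.7) = (-1.7 - (-3))/(0 - (-3)) × (-1.7 - 3)/(0 - 3) = 0.678889
L_2(-1.7) = (-1.7 - (-3))/(3 - (-3)) × (-1.7 - 0)/(3 - 0) = -0.122778

P(-1.7) = (-1)×L_0(-1.7) + 14×L_1(-1.7) + 15×L_2(-1.7)
P(-1.7) = 7.218889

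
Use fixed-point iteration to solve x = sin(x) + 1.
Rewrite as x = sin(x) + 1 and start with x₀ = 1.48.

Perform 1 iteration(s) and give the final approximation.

Equation: x = sin(x) + 1
Fixed-point form: x = sin(x) + 1
x₀ = 1.48

x_1 = g(1.480000) = 1.995881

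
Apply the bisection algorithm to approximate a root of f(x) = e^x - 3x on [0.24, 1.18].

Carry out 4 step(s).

f(x) = e^x - 3x
Initial interval: [0.24, 1.18]

Iteration 1:
  c_1 = (0.240000 + 1.180000)/2 = 0.710000
  f(c_1) = f(0.710000) = -0.096009
  f(a) × f(c) < 0, new interval: [0.240000, 0.710000]
Iteration 2:
  c_2 = (0.240000 + 0.710000)/2 = 0.475000
  f(c_2) = f(0.475000) = 0.183014
  f(a) × f(c) ≥ 0, new interval: [0.475000, 0.710000]
Iteration 3:
  c_3 = (0.475000 + 0.710000)/2 = 0.592500
  f(c_3) = f(0.592500) = 0.031004
  f(a) × f(c) ≥ 0, new interval: [0.592500, 0.710000]
Iteration 4:
  c_4 = (0.592500 + 0.710000)/2 = 0.651250
  f(c_4) = f(0.651250) = -0.035813
  f(a) × f(c) < 0, new interval: [0.592500, 0.651250]

After 4 iteration(s), the approximation is c_4 = 0.651250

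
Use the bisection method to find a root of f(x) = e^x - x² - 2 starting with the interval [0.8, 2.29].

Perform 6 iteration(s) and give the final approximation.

f(x) = e^x - x² - 2
Initial interval: [0.8, 2.29]

Iteration 1:
  c_1 = (0.800000 + 2.290000)/2 = 1.545000
  f(c_1) = f(1.545000) = 0.300947
  f(a) × f(c) < 0, new interval: [0.800000, 1.545000]
Iteration 2:
  c_2 = (0.800000 + 1.545000)/2 = 1.172500
  f(c_2) = f(1.172500) = -0.144699
  f(a) × f(c) ≥ 0, new interval: [1.172500, 1.545000]
Iteration 3:
  c_3 = (1.172500 + 1.545000)/2 = 1.358750
  f(c_3) = f(1.358750) = 0.045125
  f(a) × f(c) < 0, new interval: [1.172500, 1.358750]
Iteration 4:
  c_4 = (1.172500 + 1.358750)/2 = 1.265625
  f(c_4) = f(1.265625) = -0.056499
  f(a) × f(c) ≥ 0, new interval: [1.265625, 1.358750]
Iteration 5:
  c_5 = (1.265625 + 1.358750)/2 = 1.312187
  f(c_5) = f(1.312187) = -0.007546
  f(a) × f(c) ≥ 0, new interval: [1.312187, 1.358750]
Iteration 6:
  c_6 = (1.312187 + 1.358750)/2 = 1.335469
  f(c_6) = f(1.335469) = 0.018301
  f(a) × f(c) < 0, new interval: [1.312187, 1.335469]

After 6 iteration(s), the approximation is c_6 = 1.335469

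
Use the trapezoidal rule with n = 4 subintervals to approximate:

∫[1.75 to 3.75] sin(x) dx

f(x) = sin(x)
a = 1.75, b = 3.75, n = 4
h = (b - a)/n = 0.500000

Trapezoidal rule: (h/2)[f(x₀) + 2f(x₁) + 2f(x₂) + ... + f(xₙ)]

x_0 = 1.7500, f(x_0) = 0.983986, coefficient = 1
x_1 = 2.2500, f(x_1) = 0.778073, coefficient = 2
x_2 = 2.7500, f(x_2) = 0.381661, coefficient = 2
x_3 = 3.2500, f(x_3) = -0.108195, coefficient = 2
x_4 = 3.7500, f(x_4) = -0.571561, coefficient = 1

I ≈ (0.500000/2) × 2.515503 = 0.628876
Exact value: 0.642313
Error: 0.013438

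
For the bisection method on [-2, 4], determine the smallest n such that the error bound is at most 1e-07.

We need (b-a)/2^n ≤ 1e-07
(4 - (-2))/2^n ≤ 1e-07
6/2^n ≤ 1e-07
2^n ≥ 60000000
n ≥ log₂(60000000) = 25.84
n ≥ 26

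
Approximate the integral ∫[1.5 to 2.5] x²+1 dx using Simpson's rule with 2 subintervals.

f(x) = x²+1
a = 1.5, b = 2.5, n = 2
h = (b - a)/n = 0.500000

Simpson's rule: (h/3)[f(x₀) + 4f(x₁) + 2f(x₂) + ... + f(xₙ)]

x_0 = 1.5000, f(x_0) = 3.250000, coefficient = 1
x_1 = 2.0000, f(x_1) = 5.000000, coefficient = 4
x_2 = 2.5000, f(x_2) = 7.250000, coefficient = 1

I ≈ (0.500000/3) × 30.500000 = 5.083333
Exact value: 5.083333
Error: 0.000000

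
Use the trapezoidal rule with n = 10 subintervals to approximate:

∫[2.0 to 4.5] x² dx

f(x) = x²
a = 2.0, b = 4.5, n = 10
h = (b - a)/n = 0.250000

Trapezoidal rule: (h/2)[f(x₀) + 2f(x₁) + 2f(x₂) + ... + f(xₙ)]

x_0 = 2.0000, f(x_0) = 4.000000, coefficient = 1
x_1 = 2.2500, f(x_1) = 5.062500, coefficient = 2
x_2 = 2.5000, f(x_2) = 6.250000, coefficient = 2
x_3 = 2.7500, f(x_3) = 7.562500, coefficient = 2
x_4 = 3.0000, f(x_4) = 9.000000, coefficient = 2
x_5 = 3.2500, f(x_5) = 10.562500, coefficient = 2
x_6 = 3.5000, f(x_6) = 12.250000, coefficient = 2
x_7 = 3.7500, f(x_7) = 14.062500, coefficient = 2
x_8 = 4.0000, f(x_8) = 16.000000, coefficient = 2
x_9 = 4.2500, f(x_9) = 18.062500, coefficient = 2
x_10 = 4.5000, f(x_10) = 20.250000, coefficient = 1

I ≈ (0.250000/2) × 221.875000 = 27.734375
Exact value: 27.708333
Error: 0.026042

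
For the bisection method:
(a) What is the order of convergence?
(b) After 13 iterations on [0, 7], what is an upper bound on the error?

(a) Bisection has linear (order 1) convergence; the error is halved each step.

(b) Error bound = (b-a)/2^n = (7 - 0)/2^{13}
    = 7/2^{13}

(a) 1 (linear); (b) error ≤ 8.54e-04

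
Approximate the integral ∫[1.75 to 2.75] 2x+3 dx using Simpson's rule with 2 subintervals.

f(x) = 2x+3
a = 1.75, b = 2.75, n = 2
h = (b - a)/n = 0.500000

Simpson's rule: (h/3)[f(x₀) + 4f(x₁) + 2f(x₂) + ... + f(xₙ)]

x_0 = 1.7500, f(x_0) = 6.500000, coefficient = 1
x_1 = 2.2500, f(x_1) = 7.500000, coefficient = 4
x_2 = 2.7500, f(x_2) = 8.500000, coefficient = 1

I ≈ (0.500000/3) × 45.000000 = 7.500000
Exact value: 7.500000
Error: 0.000000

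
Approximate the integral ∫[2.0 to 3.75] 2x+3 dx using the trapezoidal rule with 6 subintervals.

f(x) = 2x+3
a = 2.0, b = 3.75, n = 6
h = (b - a)/n = 0.291667

Trapezoidal rule: (h/2)[f(x₀) + 2f(x₁) + 2f(x₂) + ... + f(xₙ)]

x_0 = 2.0000, f(x_0) = 7.000000, coefficient = 1
x_1 = 2.2917, f(x_1) = 7.583333, coefficient = 2
x_2 = 2.5833, f(x_2) = 8.166667, coefficient = 2
x_3 = 2.8750, f(x_3) = 8.750000, coefficient = 2
x_4 = 3.1667, f(x_4) = 9.333333, coefficient = 2
x_5 = 3.4583, f(x_5) = 9.916667, coefficient = 2
x_6 = 3.7500, f(x_6) = 10.500000, coefficient = 1

I ≈ (0.291667/2) × 105.000000 = 15.312500
Exact value: 15.312500
Error: 0.000000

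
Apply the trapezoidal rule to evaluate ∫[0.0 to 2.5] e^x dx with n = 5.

f(x) = e^x
a = 0.0, b = 2.5, n = 5
h = (b - a)/n = 0.500000

Trapezoidal rule: (h/2)[f(x₀) + 2f(x₁) + 2f(x₂) + ... + f(xₙ)]

x_0 = 0.0000, f(x_0) = 1.000000, coefficient = 1
x_1 = 0.5000, f(x_1) = 1.648721, coefficient = 2
x_2 = 1.0000, f(x_2) = 2.718282, coefficient = 2
x_3 = 1.5000, f(x_3) = 4.481689, coefficient = 2
x_4 = 2.0000, f(x_4) = 7.389056, coefficient = 2
x_5 = 2.5000, f(x_5) = 12.182494, coefficient = 1

I ≈ (0.500000/2) × 45.657990 = 11.414498
Exact value: 11.182494
Error: 0.232004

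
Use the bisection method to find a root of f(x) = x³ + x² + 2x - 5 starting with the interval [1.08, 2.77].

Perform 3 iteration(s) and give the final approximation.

f(x) = x³ + x² + 2x - 5
Initial interval: [1.08, 2.77]

Iteration 1:
  c_1 = (1.080000 + 2.770000)/2 = 1.925000
  f(c_1) = f(1.925000) = 9.688953
  f(a) × f(c) < 0, new interval: [1.080000, 1.925000]
Iteration 2:
  c_2 = (1.080000 + 1.925000)/2 = 1.502500
  f(c_2) = f(1.502500) = 3.654409
  f(a) × f(c) < 0, new interval: [1.080000, 1.502500]
Iteration 3:
  c_3 = (1.080000 + 1.502500)/2 = 1.291250
  f(c_3) = f(1.291250) = 1.402762
  f(a) × f(c) < 0, new interval: [1.080000, 1.291250]

After 3 iteration(s), the approximation is c_3 = 1.291250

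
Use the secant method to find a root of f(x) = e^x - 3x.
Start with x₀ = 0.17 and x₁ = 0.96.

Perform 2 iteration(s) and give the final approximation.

f(x) = e^x - 3x
x₀ = 0.17, x₁ = 0.96

Secant formula: x_{n+1} = x_n - f(x_n)(x_n - x_{n-1})/(f(x_n) - f(x_{n-1}))

Iteration 1:
  f(0.170000) = 0.675305
  f(0.960000) = -0.268304
  x_2 = 0.960000 - (-0.268304)×(0.960000 - 0.170000)/(-0.268304 - 0.675305)
       = 0.735373
Iteration 2:
  f(0.960000) = -0.268304
  f(0.735373) = -0.119859
  x_3 = 0.735373 - (-0.119859)×(0.735373 - 0.960000)/(-0.119859 - (-0.268304))
       = 0.554002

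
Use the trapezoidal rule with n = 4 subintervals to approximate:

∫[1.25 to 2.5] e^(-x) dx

f(x) = e^(-x)
a = 1.25, b = 2.5, n = 4
h = (b - a)/n = 0.312500

Trapezoidal rule: (h/2)[f(x₀) + 2f(x₁) + 2f(x₂) + ... + f(xₙ)]

x_0 = 1.2500, f(x_0) = 0.286505, coefficient = 1
x_1 = 1.5625, f(x_1) = 0.209611, coefficient = 2
x_2 = 1.8750, f(x_2) = 0.153355, coefficient = 2
x_3 = 2.1875, f(x_3) = 0.112197, coefficient = 2
x_4 = 2.5000, f(x_4) = 0.082085, coefficient = 1

I ≈ (0.312500/2) × 1.318916 = 0.206081
Exact value: 0.204420
Error: 0.001661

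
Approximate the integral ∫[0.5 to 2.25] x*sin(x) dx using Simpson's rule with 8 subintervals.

f(x) = x*sin(x)
a = 0.5, b = 2.25, n = 8
h = (b - a)/n = 0.218750

Simpson's rule: (h/3)[f(x₀) + 4f(x₁) + 2f(x₂) + ... + f(xₙ)]

x_0 = 0.5000, f(x_0) = 0.239713, coefficient = 1
x_1 = 0.7188, f(x_1) = 0.473257, coefficient = 4
x_2 = 0.9375, f(x_2) = 0.755701, coefficient = 2
x_3 = 1.1562, f(x_3) = 1.058315, coefficient = 4
x_4 = 1.3750, f(x_4) = 1.348728, coefficient = 2
x_5 = 1.5938, f(x_5) = 1.593330, coefficient = 4
x_6 = 1.8125, f(x_6) = 1.759814, coefficient = 2
x_7 = 2.0312, f(x_7) = 1.819697, coefficient = 4
x_8 = 2.2500, f(x_8) = 1.750665, coefficient = 1

I ≈ (0.218750/3) × 29.497259 = 2.150842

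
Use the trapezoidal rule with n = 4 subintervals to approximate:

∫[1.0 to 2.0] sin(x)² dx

f(x) = sin(x)²
a = 1.0, b = 2.0, n = 4
h = (b - a)/n = 0.250000

Trapezoidal rule: (h/2)[f(x₀) + 2f(x₁) + 2f(x₂) + ... + f(xₙ)]

x_0 = 1.0000, f(x_0) = 0.708073, coefficient = 1
x_1 = 1.2500, f(x_1) = 0.900572, coefficient = 2
x_2 = 1.5000, f(x_2) = 0.994996, coefficient = 2
x_3 = 1.7500, f(x_3) = 0.968228, coefficient = 2
x_4 = 2.0000, f(x_4) = 0.826822, coefficient = 1

I ≈ (0.250000/2) × 7.262488 = 0.907811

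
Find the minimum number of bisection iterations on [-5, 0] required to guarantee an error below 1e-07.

We need (b-a)/2^n ≤ 1e-07
(0 - (-5))/2^n ≤ 1e-07
5/2^n ≤ 1e-07
2^n ≥ 50000000
n ≥ log₂(50000000) = 25.58
n ≥ 26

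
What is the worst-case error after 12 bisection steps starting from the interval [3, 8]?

Bisection error bound: |error| ≤ (b-a)/2^n
|error| ≤ (8 - 3)/2^12 = 5/2^12
|error| ≤ 0.0012207031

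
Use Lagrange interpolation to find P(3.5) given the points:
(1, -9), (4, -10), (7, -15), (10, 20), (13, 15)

Lagrange interpolation formula:
P(x) = Σ yᵢ × Lᵢ(x)
where Lᵢ(x) = Π_{j≠i} (x - xⱼ)/(xᵢ - xⱼ)

L_0(3.5) = (3.5 - 4)/(1 - 4) × (3.5 - 7)/(1 - 7) × (3.5 - 10)/(1 - 10) × (3.5 - 13)/(1 - 13) = 0.055588
L_1(3.5) = (3.5 - 1)/(4 - 1) × (3.5 - 7)/(4 - 7) × (3.5 - 10)/(4 - 10) × (3.5 - 13)/(4 - 13) = 1.111754
L_2(3.5) = (3.5 - 1)/(7 - 1) × (3.5 - 4)/(7 - 4) × (3.5 - 10)/(7 - 10) × (3.5 - 13)/(7 - 13) = -0.238233
L_3(3.5) = (3.5 - 1)/(10 - 1) × (3.5 - 4)/(10 - 4) × (3.5 - 7)/(10 - 7) × (3.5 - 13)/(10 - 13) = 0.085520
L_4(3.5) = (3.5 - 1)/(13 - 1) × (3.5 - 4)/(13 - 4) × (3.5 - 7)/(13 - 7) × (3.5 - 10)/(13 - 10) = -0.014628

P(3.5) = (-9)×L_0(3.5) + (-10)×L_1(3.5) + (-15)×L_2(3.5) + 20×L_3(3.5) + 15×L_4(3.5)
P(3.5) = -6.553369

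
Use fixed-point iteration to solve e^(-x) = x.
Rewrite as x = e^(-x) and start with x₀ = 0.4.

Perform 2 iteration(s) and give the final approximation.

Equation: e^(-x) = x
Fixed-point form: x = e^(-x)
x₀ = 0.4

x_1 = g(0.400000) = 0.670320
x_2 = g(0.670320) = 0.511545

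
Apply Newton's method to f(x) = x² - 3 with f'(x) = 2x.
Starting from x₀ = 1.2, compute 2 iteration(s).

f(x) = x² - 3
f'(x) = 2x
x₀ = 1.2

Newton-Raphson formula: x_{n+1} = x_n - f(x_n)/f'(x_n)

Iteration 1:
  f(1.200000) = -1.560000
  f'(1.200000) = 2.400000
  x_1 = 1.200000 - (-1.560000)/2.400000 = 1.850000
Iteration 2:
  f(1.850000) = 0.422500
  f'(1.850000) = 3.700000
  x_2 = 1.850000 - 0.422500/3.700000 = 1.735811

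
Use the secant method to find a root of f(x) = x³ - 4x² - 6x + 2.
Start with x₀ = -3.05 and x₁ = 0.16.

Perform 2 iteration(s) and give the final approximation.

f(x) = x³ - 4x² - 6x + 2
x₀ = -3.05, x₁ = 0.16

Secant formula: x_{n+1} = x_n - f(x_n)(x_n - x_{n-1})/(f(x_n) - f(x_{n-1}))

Iteration 1:
  f(-3.050000) = -45.282625
  f(0.160000) = 0.941696
  x_2 = 0.160000 - 0.941696×(0.160000 - (-3.050000))/(0.941696 - (-45.282625))
       = 0.094605
Iteration 2:
  f(0.160000) = 0.941696
  f(0.094605) = 1.397417
  x_3 = 0.094605 - 1.397417×(0.094605 - 0.160000)/(1.397417 - 0.941696)
       = 0.295132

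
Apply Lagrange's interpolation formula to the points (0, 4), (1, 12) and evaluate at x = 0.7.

Lagrange interpolation formula:
P(x) = Σ yᵢ × Lᵢ(x)
where Lᵢ(x) = Π_{j≠i} (x - xⱼ)/(xᵢ - xⱼ)

L_0(0.7) = (0.7 - 1)/(0 - 1) = 0.300000
L_1(0.7) = (0.7 - 0)/(1 - 0) = 0.700000

P(0.7) = 4×L_0(0.7) + 12×L_1(0.7)
P(0.7) = 9.600000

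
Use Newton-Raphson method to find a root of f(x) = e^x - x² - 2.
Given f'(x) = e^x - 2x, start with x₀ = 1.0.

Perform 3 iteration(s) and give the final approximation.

f(x) = e^x - x² - 2
f'(x) = e^x - 2x
x₀ = 1.0

Newton-Raphson formula: x_{n+1} = x_n - f(x_n)/f'(x_n)

Iteration 1:
  f(1.000000) = -0.281718
  f'(1.000000) = 0.718282
  x_1 = 1.000000 - (-0.281718)/0.718282 = 1.392211
Iteration 2:
  f(1.392211) = 0.085485
  f'(1.392211) = 1.239315
  x_2 = 1.392211 - 0.085485/1.239315 = 1.323233
Iteration 3:
  f(1.323233) = 0.004598
  f'(1.323233) = 1.109078
  x_3 = 1.323233 - 0.004598/1.109078 = 1.319087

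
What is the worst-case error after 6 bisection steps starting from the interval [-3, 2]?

Bisection error bound: |error| ≤ (b-a)/2^n
|error| ≤ (2 - (-3))/2^6 = 5/2^6
|error| ≤ 0.0781250000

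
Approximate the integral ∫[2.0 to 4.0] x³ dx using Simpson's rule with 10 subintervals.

f(x) = x³
a = 2.0, b = 4.0, n = 10
h = (b - a)/n = 0.200000

Simpson's rule: (h/3)[f(x₀) + 4f(x₁) + 2f(x₂) + ... + f(xₙ)]

x_0 = 2.0000, f(x_0) = 8.000000, coefficient = 1
x_1 = 2.2000, f(x_1) = 10.648000, coefficient = 4
x_2 = 2.4000, f(x_2) = 13.824000, coefficient = 2
x_3 = 2.6000, f(x_3) = 17.576000, coefficient = 4
x_4 = 2.8000, f(x_4) = 21.952000, coefficient = 2
x_5 = 3.0000, f(x_5) = 27.000000, coefficient = 4
x_6 = 3.2000, f(x_6) = 32.768000, coefficient = 2
x_7 = 3.4000, f(x_7) = 39.304000, coefficient = 4
x_8 = 3.6000, f(x_8) = 46.656000, coefficient = 2
x_9 = 3.8000, f(x_9) = 54.872000, coefficient = 4
x_10 = 4.0000, f(x_10) = 64.000000, coefficient = 1

I ≈ (0.200000/3) × 900.000000 = 60.000000
Exact value: 60.000000
Error: 0.000000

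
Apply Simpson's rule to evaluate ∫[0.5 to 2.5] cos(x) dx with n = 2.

f(x) = cos(x)
a = 0.5, b = 2.5, n = 2
h = (b - a)/n = 1.000000

Simpson's rule: (h/3)[f(x₀) + 4f(x₁) + 2f(x₂) + ... + f(xₙ)]

x_0 = 0.5000, f(x_0) = 0.877583, coefficient = 1
x_1 = 1.5000, f(x_1) = 0.070737, coefficient = 4
x_2 = 2.5000, f(x_2) = -0.801144, coefficient = 1

I ≈ (1.000000/3) × 0.359388 = 0.119796
Exact value: 0.119047
Error: 0.000749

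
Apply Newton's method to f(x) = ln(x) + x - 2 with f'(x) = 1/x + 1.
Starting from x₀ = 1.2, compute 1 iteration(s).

f(x) = ln(x) + x - 2
f'(x) = 1/x + 1
x₀ = 1.2

Newton-Raphson formula: x_{n+1} = x_n - f(x_n)/f'(x_n)

Iteration 1:
  f(1.200000) = -0.617678
  f'(1.200000) = 1.833333
  x_1 = 1.200000 - (-0.617678)/1.833333 = 1.536916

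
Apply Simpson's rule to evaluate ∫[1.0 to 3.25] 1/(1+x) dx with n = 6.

f(x) = 1/(1+x)
a = 1.0, b = 3.25, n = 6
h = (b - a)/n = 0.375000

Simpson's rule: (h/3)[f(x₀) + 4f(x₁) + 2f(x₂) + ... + f(xₙ)]

x_0 = 1.0000, f(x_0) = 0.500000, coefficient = 1
x_1 = 1.3750, f(x_1) = 0.421053, coefficient = 4
x_2 = 1.7500, f(x_2) = 0.363636, coefficient = 2
x_3 = 2.1250, f(x_3) = 0.320000, coefficient = 4
x_4 = 2.5000, f(x_4) = 0.285714, coefficient = 2
x_5 = 2.8750, f(x_5) = 0.258065, coefficient = 4
x_6 = 3.2500, f(x_6) = 0.235294, coefficient = 1

I ≈ (0.375000/3) × 6.030464 = 0.753808
Exact value: 0.753772
Error: 0.000036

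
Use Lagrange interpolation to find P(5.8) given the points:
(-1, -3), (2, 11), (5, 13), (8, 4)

Lagrange interpolation formula:
P(x) = Σ yᵢ × Lᵢ(x)
where Lᵢ(x) = Π_{j≠i} (x - xⱼ)/(xᵢ - xⱼ)

L_0(5.8) = (5.8 - 2)/(-1 - 2) × (5.8 - 5)/(-1 - 5) × (5.8 - 8)/(-1 - 8) = 0.041284
L_1(5.8) = (5.8 - (-1))/(2 - (-1)) × (5.8 - 5)/(2 - 5) × (5.8 - 8)/(2 - 8) = -0.221630
L_2(5.8) = (5.8 - (-1))/(5 - (-1)) × (5.8 - 2)/(5 - 2) × (5.8 - 8)/(5 - 8) = 1.052741
L_3(5.8) = (5.8 - (-1))/(8 - (-1)) × (5.8 - 2)/(8 - 2) × (5.8 - 5)/(8 - 5) = 0.127605

P(5.8) = (-3)×L_0(5.8) + 11×L_1(5.8) + 13×L_2(5.8) + 4×L_3(5.8)
P(5.8) = 11.634272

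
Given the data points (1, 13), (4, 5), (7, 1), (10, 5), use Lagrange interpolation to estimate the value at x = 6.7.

Lagrange interpolation formula:
P(x) = Σ yᵢ × Lᵢ(x)
where Lᵢ(x) = Π_{j≠i} (x - xⱼ)/(xᵢ - xⱼ)

L_0(6.7) = (6.7 - 4)/(1 - 4) × (6.7 - 7)/(1 - 7) × (6.7 - 10)/(1 - 10) = -0.016500
L_1(6.7) = (6.7 - 1)/(4 - 1) × (6.7 - 7)/(4 - 7) × (6.7 - 10)/(4 - 10) = 0.104500
L_2(6.7) = (6.7 - 1)/(7 - 1) × (6.7 - 4)/(7 - 4) × (6.7 - 10)/(7 - 10) = 0.940500
L_3(6.7) = (6.7 - 1)/(10 - 1) × (6.7 - 4)/(10 - 4) × (6.7 - 7)/(10 - 7) = -0.028500

P(6.7) = 13×L_0(6.7) + 5×L_1(6.7) + 1×L_2(6.7) + 5×L_3(6.7)
P(6.7) = 1.106000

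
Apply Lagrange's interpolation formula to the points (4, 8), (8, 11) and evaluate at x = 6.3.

Lagrange interpolation formula:
P(x) = Σ yᵢ × Lᵢ(x)
where Lᵢ(x) = Π_{j≠i} (x - xⱼ)/(xᵢ - xⱼ)

L_0(6.3) = (6.3 - 8)/(4 - 8) = 0.425000
L_1(6.3) = (6.3 - 4)/(8 - 4) = 0.575000

P(6.3) = 8×L_0(6.3) + 11×L_1(6.3)
P(6.3) = 9.725000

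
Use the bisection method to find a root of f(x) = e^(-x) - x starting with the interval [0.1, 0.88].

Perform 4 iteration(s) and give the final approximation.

f(x) = e^(-x) - x
Initial interval: [0.1, 0.88]

Iteration 1:
  c_1 = (0.100000 + 0.880000)/2 = 0.490000
  f(c_1) = f(0.490000) = 0.122626
  f(a) × f(c) ≥ 0, new interval: [0.490000, 0.880000]
Iteration 2:
  c_2 = (0.490000 + 0.880000)/2 = 0.685000
  f(c_2) = f(0.685000) = -0.180910
  f(a) × f(c) < 0, new interval: [0.490000, 0.685000]
Iteration 3:
  c_3 = (0.490000 + 0.685000)/2 = 0.587500
  f(c_3) = f(0.587500) = -0.031785
  f(a) × f(c) < 0, new interval: [0.490000, 0.587500]
Iteration 4:
  c_4 = (0.490000 + 0.587500)/2 = 0.538750
  f(c_4) = f(0.538750) = 0.044727
  f(a) × f(c) ≥ 0, new interval: [0.538750, 0.587500]

After 4 iteration(s), the approximation is c_4 = 0.538750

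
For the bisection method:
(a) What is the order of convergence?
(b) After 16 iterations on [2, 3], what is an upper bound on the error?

(a) Bisection has linear (order 1) convergence; the error is halved each step.

(b) Error bound = (b-a)/2^n = (3 - 2)/2^{16}
    = 1/2^{16}

(a) 1 (linear); (b) error ≤ 1.53e-05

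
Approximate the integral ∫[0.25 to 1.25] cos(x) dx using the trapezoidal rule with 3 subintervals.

f(x) = cos(x)
a = 0.25, b = 1.25, n = 3
h = (b - a)/n = 0.333333

Trapezoidal rule: (h/2)[f(x₀) + 2f(x₁) + 2f(x₂) + ... + f(xₙ)]

x_0 = 0.2500, f(x_0) = 0.968912, coefficient = 1
x_1 = 0.5833, f(x_1) = 0.834631, coefficient = 2
x_2 = 0.9167, f(x_2) = 0.608469, coefficient = 2
x_3 = 1.2500, f(x_3) = 0.315322, coefficient = 1

I ≈ (0.333333/2) × 4.170435 = 0.695072
Exact value: 0.701581
Error: 0.006508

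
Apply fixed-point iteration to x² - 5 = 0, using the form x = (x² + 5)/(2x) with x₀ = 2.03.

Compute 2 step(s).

Equation: x² - 5 = 0
Fixed-point form: x = (x² + 5)/(2x)
x₀ = 2.03

x_1 = g(2.030000) = 2.246527
x_2 = g(2.246527) = 2.236092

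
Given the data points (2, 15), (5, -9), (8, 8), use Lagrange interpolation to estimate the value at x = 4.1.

Lagrange interpolation formula:
P(x) = Σ yᵢ × Lᵢ(x)
where Lᵢ(x) = Π_{j≠i} (x - xⱼ)/(xᵢ - xⱼ)

L_0(4.1) = (4.1 - 5)/(2 - 5) × (4.1 - 8)/(2 - 8) = 0.195000
L_1(4.1) = (4.1 - 2)/(5 - 2) × (4.1 - 8)/(5 - 8) = 0.910000
L_2(4.1) = (4.1 - 2)/(8 - 2) × (4.1 - 5)/(8 - 5) = -0.105000

P(4.1) = 15×L_0(4.1) + (-9)×L_1(4.1) + 8×L_2(4.1)
P(4.1) = -6.105000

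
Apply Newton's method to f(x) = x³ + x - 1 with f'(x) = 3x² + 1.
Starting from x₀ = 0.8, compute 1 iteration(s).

f(x) = x³ + x - 1
f'(x) = 3x² + 1
x₀ = 0.8

Newton-Raphson formula: x_{n+1} = x_n - f(x_n)/f'(x_n)

Iteration 1:
  f(0.800000) = 0.312000
  f'(0.800000) = 2.920000
  x_1 = 0.800000 - 0.312000/2.920000 = 0.693151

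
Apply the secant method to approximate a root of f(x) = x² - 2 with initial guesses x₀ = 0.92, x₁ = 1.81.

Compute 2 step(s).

f(x) = x² - 2
x₀ = 0.92, x₁ = 1.81

Secant formula: x_{n+1} = x_n - f(x_n)(x_n - x_{n-1})/(f(x_n) - f(x_{n-1}))

Iteration 1:
  f(0.920000) = -1.153600
  f(1.810000) = 1.276100
  x_2 = 1.810000 - 1.276100×(1.810000 - 0.920000)/(1.276100 - (-1.153600))
       = 1.342564
Iteration 2:
  f(1.810000) = 1.276100
  f(1.342564) = -0.197522
  x_3 = 1.342564 - (-0.197522)×(1.342564 - 1.810000)/(-0.197522 - 1.276100)
       = 1.405218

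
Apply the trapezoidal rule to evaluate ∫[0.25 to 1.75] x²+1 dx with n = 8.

f(x) = x²+1
a = 0.25, b = 1.75, n = 8
h = (b - a)/n = 0.187500

Trapezoidal rule: (h/2)[f(x₀) + 2f(x₁) + 2f(x₂) + ... + f(xₙ)]

x_0 = 0.2500, f(x_0) = 1.062500, coefficient = 1
x_1 = 0.4375, f(x_1) = 1.191406, coefficient = 2
x_2 = 0.6250, f(x_2) = 1.390625, coefficient = 2
x_3 = 0.8125, f(x_3) = 1.660156, coefficient = 2
x_4 = 1.0000, f(x_4) = 2.000000, coefficient = 2
x_5 = 1.1875, f(x_5) = 2.410156, coefficient = 2
x_6 = 1.3750, f(x_6) = 2.890625, coefficient = 2
x_7 = 1.5625, f(x_7) = 3.441406, coefficient = 2
x_8 = 1.7500, f(x_8) = 4.062500, coefficient = 1

I ≈ (0.187500/2) × 35.093750 = 3.290039
Exact value: 3.281250
Error: 0.008789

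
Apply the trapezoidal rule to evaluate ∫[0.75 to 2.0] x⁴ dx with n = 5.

f(x) = x⁴
a = 0.75, b = 2.0, n = 5
h = (b - a)/n = 0.250000

Trapezoidal rule: (h/2)[f(x₀) + 2f(x₁) + 2f(x₂) + ... + f(xₙ)]

x_0 = 0.7500, f(x_0) = 0.316406, coefficient = 1
x_1 = 1.0000, f(x_1) = 1.000000, coefficient = 2
x_2 = 1.2500, f(x_2) = 2.441406, coefficient = 2
x_3 = 1.5000, f(x_3) = 5.062500, coefficient = 2
x_4 = 1.7500, f(x_4) = 9.378906, coefficient = 2
x_5 = 2.0000, f(x_5) = 16.000000, coefficient = 1

I ≈ (0.250000/2) × 52.082031 = 6.510254
Exact value: 6.352539
Error: 0.157715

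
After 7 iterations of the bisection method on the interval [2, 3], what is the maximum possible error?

Bisection error bound: |error| ≤ (b-a)/2^n
|error| ≤ (3 - 2)/2^7 = 1/2^7
|error| ≤ 0.0078125000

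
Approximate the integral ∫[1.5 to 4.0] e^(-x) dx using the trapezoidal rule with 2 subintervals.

f(x) = e^(-x)
a = 1.5, b = 4.0, n = 2
h = (b - a)/n = 1.250000

Trapezoidal rule: (h/2)[f(x₀) + 2f(x₁) + 2f(x₂) + ... + f(xₙ)]

x_0 = 1.5000, f(x_0) = 0.223130, coefficient = 1
x_1 = 2.7500, f(x_1) = 0.063928, coefficient = 2
x_2 = 4.0000, f(x_2) = 0.018316, coefficient = 1

I ≈ (1.250000/2) × 0.369302 = 0.230813
Exact value: 0.204815
Error: 0.025999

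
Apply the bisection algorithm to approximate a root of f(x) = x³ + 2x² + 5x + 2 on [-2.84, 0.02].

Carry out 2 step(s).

f(x) = x³ + 2x² + 5x + 2
Initial interval: [-2.84, 0.02]

Iteration 1:
  c_1 = (-2.840000 + 0.020000)/2 = -1.410000
  f(c_1) = f(-1.410000) = -3.877021
  f(a) × f(c) ≥ 0, new interval: [-1.410000, 0.020000]
Iteration 2:
  c_2 = (-1.410000 + 0.020000)/2 = -0.695000
  f(c_2) = f(-0.695000) = -0.844652
  f(a) × f(c) ≥ 0, new interval: [-0.695000, 0.020000]

After 2 iteration(s), the approximation is c_2 = -0.695000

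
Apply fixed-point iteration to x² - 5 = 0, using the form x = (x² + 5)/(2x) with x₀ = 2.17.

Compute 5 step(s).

Equation: x² - 5 = 0
Fixed-point form: x = (x² + 5)/(2x)
x₀ = 2.17

x_1 = g(2.170000) = 2.237074
x_2 = g(2.237074) = 2.236068
x_3 = g(2.236068) = 2.236068
x_4 = g(2.236068) = 2.236068
x_5 = g(2.236068) = 2.236068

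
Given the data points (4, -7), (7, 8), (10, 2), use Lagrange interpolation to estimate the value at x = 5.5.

Lagrange interpolation formula:
P(x) = Σ yᵢ × Lᵢ(x)
where Lᵢ(x) = Π_{j≠i} (x - xⱼ)/(xᵢ - xⱼ)

L_0(5.5) = (5.5 - 7)/(4 - 7) × (5.5 - 10)/(4 - 10) = 0.375000
L_1(5.5) = (5.5 - 4)/(7 - 4) × (5.5 - 10)/(7 - 10) = 0.750000
L_2(5.5) = (5.5 - 4)/(10 - 4) × (5.5 - 7)/(10 - 7) = -0.125000

P(5.5) = (-7)×L_0(5.5) + 8×L_1(5.5) + 2×L_2(5.5)
P(5.5) = 3.125000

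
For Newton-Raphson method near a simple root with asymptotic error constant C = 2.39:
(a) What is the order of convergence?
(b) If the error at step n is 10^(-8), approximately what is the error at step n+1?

(a) Newton-Raphson has quadratic (order 2) convergence near simple roots.
    This means |e_{n+1}| ≈ C|e_n|².

(b) With |e_n| = 10^(-8) and C = 2.39:
    |e_{n+1}| ≈ 2.39 × (10^(-8))² = 2.39 × 10^(-16)

(a) 2 (quadratic); (b) |e_{n+1}| ≈ 2.390e-16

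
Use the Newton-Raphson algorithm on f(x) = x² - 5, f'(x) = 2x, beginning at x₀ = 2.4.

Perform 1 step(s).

f(x) = x² - 5
f'(x) = 2x
x₀ = 2.4

Newton-Raphson formula: x_{n+1} = x_n - f(x_n)/f'(x_n)

Iteration 1:
  f(2.400000) = 0.760000
  f'(2.400000) = 4.800000
  x_1 = 2.400000 - 0.760000/4.800000 = 2.241667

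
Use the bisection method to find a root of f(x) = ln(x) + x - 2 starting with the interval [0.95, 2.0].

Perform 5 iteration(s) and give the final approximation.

f(x) = ln(x) + x - 2
Initial interval: [0.95, 2.0]

Iteration 1:
  c_1 = (0.950000 + 2.000000)/2 = 1.475000
  f(c_1) = f(1.475000) = -0.136342
  f(a) × f(c) ≥ 0, new interval: [1.475000, 2.000000]
Iteration 2:
  c_2 = (1.475000 + 2.000000)/2 = 1.737500
  f(c_2) = f(1.737500) = 0.289947
  f(a) × f(c) < 0, new interval: [1.475000, 1.737500]
Iteration 3:
  c_3 = (1.475000 + 1.737500)/2 = 1.606250
  f(c_3) = f(1.606250) = 0.080152
  f(a) × f(c) < 0, new interval: [1.475000, 1.606250]
Iteration 4:
  c_4 = (1.475000 + 1.606250)/2 = 1.540625
  f(c_4) = f(1.540625) = -0.027187
  f(a) × f(c) ≥ 0, new interval: [1.540625, 1.606250]
Iteration 5:
  c_5 = (1.540625 + 1.606250)/2 = 1.573438
  f(c_5) = f(1.573438) = 0.026700
  f(a) × f(c) < 0, new interval: [1.540625, 1.573438]

After 5 iteration(s), the approximation is c_5 = 1.573438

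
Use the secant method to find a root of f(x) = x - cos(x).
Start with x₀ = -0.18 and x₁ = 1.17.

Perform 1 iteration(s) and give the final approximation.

f(x) = x - cos(x)
x₀ = -0.18, x₁ = 1.17

Secant formula: x_{n+1} = x_n - f(x_n)(x_n - x_{n-1})/(f(x_n) - f(x_{n-1}))

Iteration 1:
  f(-0.180000) = -1.163844
  f(1.170000) = 0.779848
  x_2 = 1.170000 - 0.779848×(1.170000 - (-0.180000))/(0.779848 - (-1.163844))
       = 0.628353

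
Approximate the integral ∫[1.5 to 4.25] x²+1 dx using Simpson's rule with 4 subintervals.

f(x) = x²+1
a = 1.5, b = 4.25, n = 4
h = (b - a)/n = 0.687500

Simpson's rule: (h/3)[f(x₀) + 4f(x₁) + 2f(x₂) + ... + f(xₙ)]

x_0 = 1.5000, f(x_0) = 3.250000, coefficient = 1
x_1 = 2.1875, f(x_1) = 5.785156, coefficient = 4
x_2 = 2.8750, f(x_2) = 9.265625, coefficient = 2
x_3 = 3.5625, f(x_3) = 13.691406, coefficient = 4
x_4 = 4.2500, f(x_4) = 19.062500, coefficient = 1

I ≈ (0.687500/3) × 118.750000 = 27.213542
Exact value: 27.213542
Error: 0.000000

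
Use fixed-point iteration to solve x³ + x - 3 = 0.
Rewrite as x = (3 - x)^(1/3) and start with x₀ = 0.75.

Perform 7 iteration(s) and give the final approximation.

Equation: x³ + x - 3 = 0
Fixed-point form: x = (3 - x)^(1/3)
x₀ = 0.75

x_1 = g(0.750000) = 1.310371
x_2 = g(1.310371) = 1.191051
x_3 = g(1.191051) = 1.218453
x_4 = g(1.218453) = 1.212269
x_5 = g(1.212269) = 1.213670
x_6 = g(1.213670) = 1.213353
x_7 = g(1.213353) = 1.213425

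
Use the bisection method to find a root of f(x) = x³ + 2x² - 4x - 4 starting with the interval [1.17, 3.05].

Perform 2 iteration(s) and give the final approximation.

f(x) = x³ + 2x² - 4x - 4
Initial interval: [1.17, 3.05]

Iteration 1:
  c_1 = (1.170000 + 3.050000)/2 = 2.110000
  f(c_1) = f(2.110000) = 5.858131
  f(a) × f(c) < 0, new interval: [1.170000, 2.110000]
Iteration 2:
  c_2 = (1.170000 + 2.110000)/2 = 1.640000
  f(c_2) = f(1.640000) = -0.769856
  f(a) × f(c) ≥ 0, new interval: [1.640000, 2.110000]

After 2 iteration(s), the approximation is c_2 = 1.640000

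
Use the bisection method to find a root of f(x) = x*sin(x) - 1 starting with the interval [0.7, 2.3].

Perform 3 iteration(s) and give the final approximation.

f(x) = x*sin(x) - 1
Initial interval: [0.7, 2.3]

Iteration 1:
  c_1 = (0.700000 + 2.300000)/2 = 1.500000
  f(c_1) = f(1.500000) = 0.496242
  f(a) × f(c) < 0, new interval: [0.700000, 1.500000]
Iteration 2:
  c_2 = (0.700000 + 1.500000)/2 = 1.100000
  f(c_2) = f(1.100000) = -0.019672
  f(a) × f(c) ≥ 0, new interval: [1.100000, 1.500000]
Iteration 3:
  c_3 = (1.100000 + 1.500000)/2 = 1.300000
  f(c_3) = f(1.300000) = 0.252626
  f(a) × f(c) < 0, new interval: [1.100000, 1.300000]

After 3 iteration(s), the approximation is c_3 = 1.300000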